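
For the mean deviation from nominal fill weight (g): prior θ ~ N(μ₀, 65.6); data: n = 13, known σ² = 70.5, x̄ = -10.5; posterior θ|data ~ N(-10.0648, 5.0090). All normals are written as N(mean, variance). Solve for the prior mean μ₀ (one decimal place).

The posterior mean is a precision-weighted average: μ_n = (τ₀μ₀ + τ_data·x̄)/(τ₀+τ_data), with τ₀=1/σ₀² and τ_data=n/σ².
Here τ₀ = 1/65.6 = 0.015244 and τ_data = 13/70.5 = 0.184397, so τ_n = 0.199641.
Rearranging for μ₀: μ₀ = (μ_n·τ_n − τ_data·x̄)/τ₀ = (-10.0648·0.199641 − 0.184397·-10.5) / 0.015244 = -0.073178/0.015244 ≈ -4.8.

μ₀ = -4.8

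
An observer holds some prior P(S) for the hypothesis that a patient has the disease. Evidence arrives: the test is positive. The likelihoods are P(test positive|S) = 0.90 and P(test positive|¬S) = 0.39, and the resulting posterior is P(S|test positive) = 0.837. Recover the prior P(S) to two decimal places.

In odds form, posterior odds = prior odds × likelihood ratio, so prior odds = posterior odds ÷ LR.
Posterior odds = 0.837/(1−0.837) = 5.1350. LR = 0.90/0.39 = 2.3077.
Prior odds = 5.1350/2.3077 = 2.2252, so P(S) = 2.2252/(1+2.2252) ≈ 0.69.

P(S) = 0.69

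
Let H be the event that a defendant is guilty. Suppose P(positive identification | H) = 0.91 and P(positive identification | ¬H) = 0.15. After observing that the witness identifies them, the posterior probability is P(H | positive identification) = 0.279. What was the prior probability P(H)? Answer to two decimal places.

P(H) = 0.06

In odds form, posterior odds = prior odds × likelihood ratio, so prior odds = posterior odds ÷ LR.
Posterior odds = 0.279/(1−0.279) = 0.3870. LR = 0.91/0.15 = 6.0667.
Prior odds = 0.3870/6.0667 = 0.0638, so P(H) = 0.0638/(1+0.0638) ≈ 0.06.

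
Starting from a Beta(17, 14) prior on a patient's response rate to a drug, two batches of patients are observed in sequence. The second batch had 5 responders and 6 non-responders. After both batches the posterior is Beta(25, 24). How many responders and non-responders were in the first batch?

3 responders and 4 non-responders

Sequential conjugate updates are equivalent to a single update on the pooled data, so total successes = posterior α − prior α and total failures = posterior β − prior β.
Total across both batches: 25−17=8 responders, 24−14=10 non-responders.
Subtract the second batch: 8−5=3 responders and 10−6=4 non-responders.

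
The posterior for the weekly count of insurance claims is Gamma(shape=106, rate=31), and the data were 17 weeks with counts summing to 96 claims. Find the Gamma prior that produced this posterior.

A Gamma(α, β) prior (rate parametrization) on a Poisson rate with n observations summing to S gives posterior Gamma(α+S, β+n).
So α = 106 − 96 = 10 and β = 31 − 17 = 14.

Gamma(shape=10, rate=14)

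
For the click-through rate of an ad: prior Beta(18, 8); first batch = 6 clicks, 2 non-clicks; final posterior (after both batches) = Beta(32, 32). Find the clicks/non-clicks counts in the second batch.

Because Beta–binomial updating is additive in the counts, the combined data contributed (α_post−α_prior, β_post−β_prior) successes and failures.
Total across both batches: 32−18=14 clicks, 32−8=24 non-clicks.
Subtract the first batch: 14−6=8 clicks and 24−2=22 non-clicks.

8 clicks and 22 non-clicks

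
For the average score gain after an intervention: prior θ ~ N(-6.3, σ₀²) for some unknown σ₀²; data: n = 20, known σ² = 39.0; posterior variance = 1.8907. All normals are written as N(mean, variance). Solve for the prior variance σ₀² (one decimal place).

Posterior precision equals prior precision plus data precision: 1/σ_n² = 1/σ₀² + n/σ².
So 1/σ₀² = 1/1.8907 − 20/39.0 = 0.528905 − 0.512821 = 0.016084.
Hence σ₀² = 1/0.016084 ≈ 62.2.

σ₀² = 62.2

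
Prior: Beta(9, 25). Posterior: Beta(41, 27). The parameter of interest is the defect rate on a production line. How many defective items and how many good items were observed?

A Beta(α, β) prior with s successes and f failures in binomial data gives a Beta(α+s, β+f) posterior.
Match parameters: s=41−9=32, f=27−25=2.

32 defective items and 2 good items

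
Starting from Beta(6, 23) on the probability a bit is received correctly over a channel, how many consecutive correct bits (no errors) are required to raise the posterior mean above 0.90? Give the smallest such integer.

After k correct bits and 0 errors the posterior is Beta(6+k, 23), with mean (6+k)/(6+23+k).
Set (6+k)/(29+k) > 0.90 and solve: k > (0.90·29 − 6)/(1 − 0.90) = 201.000.
The smallest integer exceeding 201.000 is 202.

k = 202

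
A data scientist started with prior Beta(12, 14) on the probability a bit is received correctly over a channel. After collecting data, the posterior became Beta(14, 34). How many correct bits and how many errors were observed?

Beta is conjugate to the binomial likelihood: posterior = Beta(a+s, b+f).
So s = 14 − 12 = 2 and f = 34 − 14 = 20.

2 correct bits and 20 errors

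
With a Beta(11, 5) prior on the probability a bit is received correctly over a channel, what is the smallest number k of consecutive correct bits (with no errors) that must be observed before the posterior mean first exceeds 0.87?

After k correct bits and 0 errors the posterior is Beta(11+k, 5), with mean (11+k)/(11+5+k).
Set (11+k)/(16+k) > 0.87 and solve: k > (0.87·16 − 11)/(1 − 0.87) = 22.462.
The smallest integer exceeding 22.462 is 23.

k = 23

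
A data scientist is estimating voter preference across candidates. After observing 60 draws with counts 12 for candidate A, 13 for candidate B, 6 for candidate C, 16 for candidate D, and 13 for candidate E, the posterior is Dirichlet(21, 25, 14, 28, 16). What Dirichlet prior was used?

Dirichlet(9, 12, 8, 12, 3)

For a Dirichlet(α) prior with multinomial counts c, the posterior is Dirichlet(α + c) componentwise.
Subtract each count from the matching posterior parameter: 21−12=9, 25−13=12, 14−6=8, 28−16=12, 16−13=3.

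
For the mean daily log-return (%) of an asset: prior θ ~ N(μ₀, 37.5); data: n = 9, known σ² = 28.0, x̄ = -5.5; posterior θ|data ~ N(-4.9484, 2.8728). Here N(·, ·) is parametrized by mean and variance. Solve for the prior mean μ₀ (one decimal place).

μ₀ = 1.7

With known observation variance, the Normal–Normal posterior has precision τ_n = τ₀ + n/σ² and mean μ_n = (τ₀μ₀ + (n/σ²)x̄)/τ_n.
Here τ₀ = 1/37.5 = 0.026667 and τ_data = 9/28.0 = 0.321429, so τ_n = 0.348096.
Rearranging for μ₀: μ₀ = (μ_n·τ_n − τ_data·x̄)/τ₀ = (-4.9484·0.348096 − 0.321429·-5.5) / 0.026667 = 0.045341/0.026667 ≈ 1.7.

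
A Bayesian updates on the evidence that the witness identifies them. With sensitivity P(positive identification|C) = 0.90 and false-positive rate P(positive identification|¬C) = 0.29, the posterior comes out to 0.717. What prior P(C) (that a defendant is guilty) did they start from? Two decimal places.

In odds form, posterior odds = prior odds × likelihood ratio, so prior odds = posterior odds ÷ LR.
Posterior odds = 0.717/(1−0.717) = 2.5336. LR = 0.90/0.29 = 3.1034.
Prior odds = 2.5336/3.1034 = 0.8164, so P(C) = 0.8164/(1+0.8164) ≈ 0.45.

P(C) = 0.45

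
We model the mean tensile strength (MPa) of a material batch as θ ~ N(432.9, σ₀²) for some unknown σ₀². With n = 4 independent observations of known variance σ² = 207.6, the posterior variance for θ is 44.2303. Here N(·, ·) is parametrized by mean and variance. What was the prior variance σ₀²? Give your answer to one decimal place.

σ₀² = 299.3

For the Normal–Normal model with known σ², precisions add: τ_n = τ₀ + n/σ².
So 1/σ₀² = 1/44.2303 − 4/207.6 = 0.022609 − 0.019268 = 0.003341.
Hence σ₀² = 1/0.003341 ≈ 299.3.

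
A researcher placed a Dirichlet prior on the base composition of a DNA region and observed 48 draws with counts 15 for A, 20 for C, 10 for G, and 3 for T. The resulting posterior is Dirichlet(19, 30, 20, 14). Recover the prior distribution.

Dirichlet(4, 10, 10, 11)

For a Dirichlet(α) prior with multinomial counts c, the posterior is Dirichlet(α + c) componentwise.
Subtract each count from the matching posterior parameter: 19−15=4, 30−20=10, 20−10=10, 14−3=11.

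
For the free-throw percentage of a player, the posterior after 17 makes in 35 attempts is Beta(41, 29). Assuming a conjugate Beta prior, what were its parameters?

Under Beta–binomial conjugacy the posterior parameters are (α+s, β+f).
So α = 41 − 17 = 24 and β = 29 − 18 = 11.

Beta(24, 11)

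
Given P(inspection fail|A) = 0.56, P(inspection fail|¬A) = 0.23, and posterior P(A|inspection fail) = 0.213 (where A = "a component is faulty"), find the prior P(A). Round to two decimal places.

In odds form, posterior odds = prior odds × likelihood ratio, so prior odds = posterior odds ÷ LR.
Posterior odds = 0.213/(1−0.213) = 0.2706. LR = 0.56/0.23 = 2.4348.
Prior odds = 0.2706/2.4348 = 0.1111, so P(A) = 0.1111/(1+0.1111) ≈ 0.10.

P(A) = 0.10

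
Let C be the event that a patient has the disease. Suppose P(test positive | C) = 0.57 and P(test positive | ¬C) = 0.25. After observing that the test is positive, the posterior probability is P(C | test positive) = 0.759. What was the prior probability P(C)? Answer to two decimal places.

In odds form, posterior odds = prior odds × likelihood ratio, so prior odds = posterior odds ÷ LR.
Posterior odds = 0.759/(1−0.759) = 3.1494. LR = 0.57/0.25 = 2.2800.
Prior odds = 3.1494/2.2800 = 1.3813, so P(C) = 1.3813/(1+1.3813) ≈ 0.58.

P(C) = 0.58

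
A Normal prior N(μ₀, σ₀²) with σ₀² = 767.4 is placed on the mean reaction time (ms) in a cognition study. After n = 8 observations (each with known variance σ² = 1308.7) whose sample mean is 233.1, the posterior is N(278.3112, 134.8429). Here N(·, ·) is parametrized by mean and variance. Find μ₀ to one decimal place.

With known observation variance, the Normal–Normal posterior has precision τ_n = τ₀ + n/σ² and mean μ_n = (τ₀μ₀ + (n/σ²)x̄)/τ_n.
Here τ₀ = 1/767.4 = 0.001303 and τ_data = 8/1308.7 = 0.006113, so τ_n = 0.007416.
Rearranging for μ₀: μ₀ = (μ_n·τ_n − τ_data·x̄)/τ₀ = (278.3112·0.007416 − 0.006113·233.1) / 0.001303 = 0.639016/0.001303 ≈ 490.4.

μ₀ = 490.4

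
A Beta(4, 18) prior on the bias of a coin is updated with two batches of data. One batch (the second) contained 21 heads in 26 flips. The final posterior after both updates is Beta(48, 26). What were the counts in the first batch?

23 heads and 3 tails

Sequential conjugate updates are equivalent to a single update on the pooled data, so total successes = posterior α − prior α and total failures = posterior β − prior β.
Total across both batches: 48−4=44 heads, 26−18=8 tails.
Subtract the second batch: 44−21=23 heads and 8−5=3 tails.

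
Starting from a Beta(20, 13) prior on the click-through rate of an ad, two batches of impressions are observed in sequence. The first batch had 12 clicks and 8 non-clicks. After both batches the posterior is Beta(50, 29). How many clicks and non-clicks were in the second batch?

Because Beta–binomial updating is additive in the counts, the combined data contributed (α_post−α_prior, β_post−β_prior) successes and failures.
Total across both batches: 50−20=30 clicks, 29−13=16 non-clicks.
Subtract the first batch: 30−12=18 clicks and 16−8=8 non-clicks.

18 clicks and 8 non-clicks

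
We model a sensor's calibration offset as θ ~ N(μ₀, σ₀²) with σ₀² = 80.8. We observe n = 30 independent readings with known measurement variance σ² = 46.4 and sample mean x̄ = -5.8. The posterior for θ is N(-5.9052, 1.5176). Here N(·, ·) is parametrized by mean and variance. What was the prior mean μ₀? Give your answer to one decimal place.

μ₀ = -11.4

The posterior mean is a precision-weighted average: μ_n = (τ₀μ₀ + τ_data·x̄)/(τ₀+τ_data), with τ₀=1/σ₀² and τ_data=n/σ².
Here τ₀ = 1/80.8 = 0.012376 and τ_data = 30/46.4 = 0.646552, so τ_n = 0.658928.
Rearranging for μ₀: μ₀ = (μ_n·τ_n − τ_data·x̄)/τ₀ = (-5.9052·0.658928 − 0.646552·-5.8) / 0.012376 = -0.141100/0.012376 ≈ -11.4.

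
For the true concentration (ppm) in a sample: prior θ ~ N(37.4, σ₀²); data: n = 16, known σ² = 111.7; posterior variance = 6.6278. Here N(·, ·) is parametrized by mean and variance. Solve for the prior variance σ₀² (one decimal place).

σ₀² = 130.9

For the Normal–Normal model with known σ², precisions add: τ_n = τ₀ + n/σ².
So 1/σ₀² = 1/6.6278 − 16/111.7 = 0.150880 − 0.143241 = 0.007639.
Hence σ₀² = 1/0.007639 ≈ 130.9.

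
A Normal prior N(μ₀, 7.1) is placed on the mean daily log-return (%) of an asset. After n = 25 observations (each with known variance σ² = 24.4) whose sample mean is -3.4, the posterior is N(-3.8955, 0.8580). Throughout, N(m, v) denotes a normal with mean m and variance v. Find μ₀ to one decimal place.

The posterior mean is a precision-weighted average: μ_n = (τ₀μ₀ + τ_data·x̄)/(τ₀+τ_data), with τ₀=1/σ₀² and τ_data=n/σ².
Here τ₀ = 1/7.1 = 0.140845 and τ_data = 25/24.4 = 1.024590, so τ_n = 1.165435.
Rearranging for μ₀: μ₀ = (μ_n·τ_n − τ_data·x̄)/τ₀ = (-3.8955·1.165435 − 1.024590·-3.4) / 0.140845 = -1.056346/0.140845 ≈ -7.5.

μ₀ = -7.5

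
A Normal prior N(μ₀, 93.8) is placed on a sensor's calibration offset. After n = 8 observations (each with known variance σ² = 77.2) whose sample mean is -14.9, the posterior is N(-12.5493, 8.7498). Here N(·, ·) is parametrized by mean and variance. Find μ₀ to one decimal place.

μ₀ = 10.3

With known observation variance, the Normal–Normal posterior has precision τ_n = τ₀ + n/σ² and mean μ_n = (τ₀μ₀ + (n/σ²)x̄)/τ_n.
Here τ₀ = 1/93.8 = 0.010661 and τ_data = 8/77.2 = 0.103627, so τ_n = 0.114288.
Rearranging for μ₀: μ₀ = (μ_n·τ_n − τ_data·x̄)/τ₀ = (-12.5493·0.114288 − 0.103627·-14.9) / 0.010661 = 0.109808/0.010661 ≈ 10.3.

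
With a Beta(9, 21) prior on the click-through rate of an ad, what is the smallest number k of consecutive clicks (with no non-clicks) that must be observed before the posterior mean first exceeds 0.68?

k = 36

After k clicks and 0 non-clicks the posterior is Beta(9+k, 21), with mean (9+k)/(9+21+k).
Set (9+k)/(30+k) > 0.68 and solve: k > (0.68·30 − 9)/(1 − 0.68) = 35.625.
The smallest integer exceeding 35.625 is 36, and checking k=36: (45)/(66) = 0.6818 > 0.68.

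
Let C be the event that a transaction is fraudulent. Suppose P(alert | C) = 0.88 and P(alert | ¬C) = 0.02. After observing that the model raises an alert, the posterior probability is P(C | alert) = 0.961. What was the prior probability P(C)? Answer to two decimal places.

P(C) = 0.36

In odds form, posterior odds = prior odds × likelihood ratio, so prior odds = posterior odds ÷ LR.
Posterior odds = 0.961/(1−0.961) = 24.6410. LR = 0.88/0.02 = 44.0000.
Prior odds = 24.6410/44.0000 = 0.5600, so P(C) = 0.5600/(1+0.5600) ≈ 0.36.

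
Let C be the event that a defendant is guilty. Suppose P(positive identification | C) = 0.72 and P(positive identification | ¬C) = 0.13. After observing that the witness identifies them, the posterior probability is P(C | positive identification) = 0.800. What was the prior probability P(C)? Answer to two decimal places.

P(C) = 0.42

Bayes' rule in odds form gives O(C|E) = O(C)·[P(E|C)/P(E|¬C)], hence O(C) = O(C|E)/LR.
Posterior odds = 0.800/(1−0.800) = 4.0000. LR = 0.72/0.13 = 5.5385.
Prior odds = 4.0000/5.5385 = 0.7222, so P(C) = 0.7222/(1+0.7222) ≈ 0.42.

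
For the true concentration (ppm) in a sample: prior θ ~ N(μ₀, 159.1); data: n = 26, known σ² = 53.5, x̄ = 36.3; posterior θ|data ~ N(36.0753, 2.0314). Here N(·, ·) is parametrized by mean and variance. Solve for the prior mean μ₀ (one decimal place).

μ₀ = 18.7

The posterior mean is a precision-weighted average: μ_n = (τ₀μ₀ + τ_data·x̄)/(τ₀+τ_data), with τ₀=1/σ₀² and τ_data=n/σ².
Here τ₀ = 1/159.1 = 0.006285 and τ_data = 26/53.5 = 0.485981, so τ_n = 0.492266.
Rearranging for μ₀: μ₀ = (μ_n·τ_n − τ_data·x̄)/τ₀ = (36.0753·0.492266 − 0.485981·36.3) / 0.006285 = 0.117533/0.006285 ≈ 18.7.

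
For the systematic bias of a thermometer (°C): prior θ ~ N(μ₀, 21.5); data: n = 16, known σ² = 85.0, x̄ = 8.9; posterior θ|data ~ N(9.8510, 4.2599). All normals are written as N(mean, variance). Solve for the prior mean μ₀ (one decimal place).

μ₀ = 13.7

The posterior mean is a precision-weighted average: μ_n = (τ₀μ₀ + τ_data·x̄)/(τ₀+τ_data), with τ₀=1/σ₀² and τ_data=n/σ².
Here τ₀ = 1/21.5 = 0.046512 and τ_data = 16/85.0 = 0.188235, so τ_n = 0.234747.
Rearranging for μ₀: μ₀ = (μ_n·τ_n − τ_data·x̄)/τ₀ = (9.8510·0.234747 − 0.188235·8.9) / 0.046512 = 0.637201/0.046512 ≈ 13.7.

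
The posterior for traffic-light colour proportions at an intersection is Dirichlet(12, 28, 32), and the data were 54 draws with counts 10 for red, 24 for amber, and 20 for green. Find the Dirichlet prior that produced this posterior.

For a Dirichlet(α) prior with multinomial counts c, the posterior is Dirichlet(α + c) componentwise.
Subtract each count from the matching posterior parameter: 12−10=2, 28−24=4, 32−20=12.

Dirichlet(2, 4, 12)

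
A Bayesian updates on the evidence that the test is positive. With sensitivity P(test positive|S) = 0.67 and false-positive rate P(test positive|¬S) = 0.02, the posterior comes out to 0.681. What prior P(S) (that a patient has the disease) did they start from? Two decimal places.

P(S) = 0.06

Bayes' rule in odds form gives O(S|E) = O(S)·[P(E|S)/P(E|¬S)], hence O(S) = O(S|E)/LR.
Posterior odds = 0.681/(1−0.681) = 2.1348. LR = 0.67/0.02 = 33.5000.
Prior odds = 2.1348/33.5000 = 0.0637, so P(S) = 0.0637/(1+0.0637) ≈ 0.06.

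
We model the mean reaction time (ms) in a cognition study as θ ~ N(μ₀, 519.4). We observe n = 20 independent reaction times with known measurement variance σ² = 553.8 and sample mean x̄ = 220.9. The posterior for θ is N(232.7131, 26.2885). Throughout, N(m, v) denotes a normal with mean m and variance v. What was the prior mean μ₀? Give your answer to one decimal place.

With known observation variance, the Normal–Normal posterior has precision τ_n = τ₀ + n/σ² and mean μ_n = (τ₀μ₀ + (n/σ²)x̄)/τ_n.
Here τ₀ = 1/519.4 = 0.001925 and τ_data = 20/553.8 = 0.036114, so τ_n = 0.038039.
Rearranging for μ₀: μ₀ = (μ_n·τ_n − τ_data·x̄)/τ₀ = (232.7131·0.038039 − 0.036114·220.9) / 0.001925 = 0.874591/0.001925 ≈ 454.3.

μ₀ = 454.3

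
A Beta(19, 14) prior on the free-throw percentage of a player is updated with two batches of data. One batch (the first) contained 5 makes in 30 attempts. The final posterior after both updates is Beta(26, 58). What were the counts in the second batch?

Because Beta–binomial updating is additive in the counts, the combined data contributed (α_post−α_prior, β_post−β_prior) successes and failures.
Total across both batches: 26−19=7 makes, 58−14=44 misses.
Subtract the first batch: 7−5=2 makes and 44−25=19 misses.

2 makes and 19 misses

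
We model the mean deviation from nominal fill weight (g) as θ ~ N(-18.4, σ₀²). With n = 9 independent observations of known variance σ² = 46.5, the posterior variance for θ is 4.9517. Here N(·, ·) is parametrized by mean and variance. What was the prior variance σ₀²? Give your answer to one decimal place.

σ₀² = 119.0

For the Normal–Normal model with known σ², precisions add: τ_n = τ₀ + n/σ².
So 1/σ₀² = 1/4.9517 − 9/46.5 = 0.201951 − 0.193548 = 0.008403.
Hence σ₀² = 1/0.008403 ≈ 119.0.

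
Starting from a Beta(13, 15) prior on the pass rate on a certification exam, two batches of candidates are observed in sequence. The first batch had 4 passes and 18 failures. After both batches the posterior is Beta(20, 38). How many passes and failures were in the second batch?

Because Beta–binomial updating is additive in the counts, the combined data contributed (α_post−α_prior, β_post−β_prior) successes and failures.
Total across both batches: 20−13=7 passes, 38−15=23 failures.
Subtract the first batch: 7−4=3 passes and 23−18=5 failures.

3 passes and 5 failures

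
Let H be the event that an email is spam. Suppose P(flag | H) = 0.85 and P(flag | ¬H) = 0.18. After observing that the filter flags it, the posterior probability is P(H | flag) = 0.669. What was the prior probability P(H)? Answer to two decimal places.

P(H) = 0.30

In odds form, posterior odds = prior odds × likelihood ratio, so prior odds = posterior odds ÷ LR.
Posterior odds = 0.669/(1−0.669) = 2.0211. LR = 0.85/0.18 = 4.7222.
Prior odds = 2.0211/4.7222 = 0.4280, so P(H) = 0.4280/(1+0.4280) ≈ 0.30.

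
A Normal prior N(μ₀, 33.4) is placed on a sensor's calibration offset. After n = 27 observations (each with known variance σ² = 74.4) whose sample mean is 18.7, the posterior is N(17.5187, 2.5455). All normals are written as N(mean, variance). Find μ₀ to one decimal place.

μ₀ = 3.2

The posterior mean is a precision-weighted average: μ_n = (τ₀μ₀ + τ_data·x̄)/(τ₀+τ_data), with τ₀=1/σ₀² and τ_data=n/σ².
Here τ₀ = 1/33.4 = 0.029940 and τ_data = 27/74.4 = 0.362903, so τ_n = 0.392843.
Rearranging for μ₀: μ₀ = (μ_n·τ_n − τ_data·x̄)/τ₀ = (17.5187·0.392843 − 0.362903·18.7) / 0.029940 = 0.095813/0.029940 ≈ 3.2.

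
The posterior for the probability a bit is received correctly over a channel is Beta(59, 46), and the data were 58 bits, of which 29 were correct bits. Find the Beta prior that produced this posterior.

Under Beta–binomial conjugacy the posterior parameters are (a+s, b+f).
So a = 59 − 29 = 30 and b = 46 − 29 = 17.

Beta(30, 17)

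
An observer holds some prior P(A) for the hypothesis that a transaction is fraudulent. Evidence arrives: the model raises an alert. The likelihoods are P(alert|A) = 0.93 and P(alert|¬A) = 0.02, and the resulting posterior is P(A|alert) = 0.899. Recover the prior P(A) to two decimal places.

P(A) = 0.16

In odds form, posterior odds = prior odds × likelihood ratio, so prior odds = posterior odds ÷ LR.
Posterior odds = 0.899/(1−0.899) = 8.9010. LR = 0.93/0.02 = 46.5000.
Prior odds = 8.9010/46.5000 = 0.1914, so P(A) = 0.1914/(1+0.1914) ≈ 0.16.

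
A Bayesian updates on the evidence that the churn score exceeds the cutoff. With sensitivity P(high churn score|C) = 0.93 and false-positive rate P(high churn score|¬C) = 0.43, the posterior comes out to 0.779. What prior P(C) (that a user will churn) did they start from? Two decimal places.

P(C) = 0.62

In odds form, posterior odds = prior odds × likelihood ratio, so prior odds = posterior odds ÷ LR.
Posterior odds = 0.779/(1−0.779) = 3.5249. LR = 0.93/0.43 = 2.1628.
Prior odds = 3.5249/2.1628 = 1.6298, so P(C) = 1.6298/(1+1.6298) ≈ 0.62.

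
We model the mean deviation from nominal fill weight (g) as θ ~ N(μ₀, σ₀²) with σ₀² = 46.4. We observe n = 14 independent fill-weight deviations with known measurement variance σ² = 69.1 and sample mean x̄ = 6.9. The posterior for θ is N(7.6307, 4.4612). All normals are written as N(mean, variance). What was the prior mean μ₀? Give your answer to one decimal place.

The posterior mean is a precision-weighted average: μ_n = (τ₀μ₀ + τ_data·x̄)/(τ₀+τ_data), with τ₀=1/σ₀² and τ_data=n/σ².
Here τ₀ = 1/46.4 = 0.021552 and τ_data = 14/69.1 = 0.202605, so τ_n = 0.224157.
Rearranging for μ₀: μ₀ = (μ_n·τ_n − τ_data·x̄)/τ₀ = (7.6307·0.224157 − 0.202605·6.9) / 0.021552 = 0.312500/0.021552 ≈ 14.5.

μ₀ = 14.5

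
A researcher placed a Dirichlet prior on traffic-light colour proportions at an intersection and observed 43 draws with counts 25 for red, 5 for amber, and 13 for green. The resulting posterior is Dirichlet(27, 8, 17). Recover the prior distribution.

Dirichlet(2, 3, 4)

For a Dirichlet(α) prior with multinomial counts c, the posterior is Dirichlet(α + c) componentwise.
Subtract each count from the matching posterior parameter: 27−25=2, 8−5=3, 17−13=4.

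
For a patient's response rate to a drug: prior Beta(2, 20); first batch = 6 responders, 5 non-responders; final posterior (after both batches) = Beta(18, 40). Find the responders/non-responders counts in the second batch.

Sequential conjugate updates are equivalent to a single update on the pooled data, so total successes = posterior α − prior α and total failures = posterior β − prior β.
Total across both batches: 18−2=16 responders, 40−20=20 non-responders.
Subtract the first batch: 16−6=10 responders and 20−5=15 non-responders.

10 responders and 15 non-responders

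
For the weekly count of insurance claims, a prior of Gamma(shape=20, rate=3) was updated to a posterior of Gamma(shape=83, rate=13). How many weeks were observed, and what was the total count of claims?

A Gamma(α, β) prior (rate parametrization) on a Poisson rate with n observations summing to S gives posterior Gamma(α+S, β+n).
Matching: Σxᵢ = 83 − 20 = 63 and n = 13 − 3 = 10.

n = 10 weeks with total 63 claims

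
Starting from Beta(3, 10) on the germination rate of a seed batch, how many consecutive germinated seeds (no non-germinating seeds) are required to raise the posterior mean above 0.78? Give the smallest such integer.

k = 33

After k germinated seeds and 0 non-germinating seeds the posterior is Beta(3+k, 10), with mean (3+k)/(3+10+k).
Set (3+k)/(13+k) > 0.78 and solve: k > (0.78·13 − 3)/(1 − 0.78) = 32.455.
The smallest integer exceeding 32.455 is 33.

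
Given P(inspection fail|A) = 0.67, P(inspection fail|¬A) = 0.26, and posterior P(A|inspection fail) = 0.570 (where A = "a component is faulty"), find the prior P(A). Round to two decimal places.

In odds form, posterior odds = prior odds × likelihood ratio, so prior odds = posterior odds ÷ LR.
Posterior odds = 0.570/(1−0.570) = 1.3256. LR = 0.67/0.26 = 2.5769.
Prior odds = 1.3256/2.5769 = 0.5144, so P(A) = 0.5144/(1+0.5144) ≈ 0.34.

P(A) = 0.34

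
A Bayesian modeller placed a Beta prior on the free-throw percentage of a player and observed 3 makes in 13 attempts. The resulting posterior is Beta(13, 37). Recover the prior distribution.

Beta(10, 27)

Beta is conjugate to the binomial likelihood: posterior = Beta(a+s, b+f).
Subtract the data counts: 13−3=10, 37−10=27.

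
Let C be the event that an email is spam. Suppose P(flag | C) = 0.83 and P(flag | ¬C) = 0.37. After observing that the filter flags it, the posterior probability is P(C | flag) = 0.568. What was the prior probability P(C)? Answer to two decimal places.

P(C) = 0.37

In odds form, posterior odds = prior odds × likelihood ratio, so prior odds = posterior odds ÷ LR.
Posterior odds = 0.568/(1−0.568) = 1.3148. LR = 0.83/0.37 = 2.2432.
Prior odds = 1.3148/2.2432 = 0.5861, so P(C) = 0.5861/(1+0.5861) ≈ 0.37.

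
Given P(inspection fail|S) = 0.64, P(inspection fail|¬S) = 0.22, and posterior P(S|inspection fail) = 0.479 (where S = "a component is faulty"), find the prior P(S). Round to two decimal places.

P(S) = 0.24

Bayes' rule in odds form gives O(S|E) = O(S)·[P(E|S)/P(E|¬S)], hence O(S) = O(S|E)/LR.
Posterior odds = 0.479/(1−0.479) = 0.9194. LR = 0.64/0.22 = 2.9091.
Prior odds = 0.9194/2.9091 = 0.3160, so P(S) = 0.3160/(1+0.3160) ≈ 0.24.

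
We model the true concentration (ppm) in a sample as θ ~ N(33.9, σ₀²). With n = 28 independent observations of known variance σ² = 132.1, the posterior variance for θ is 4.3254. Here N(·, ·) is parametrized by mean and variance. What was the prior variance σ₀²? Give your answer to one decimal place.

Posterior precision equals prior precision plus data precision: 1/σ_n² = 1/σ₀² + n/σ².
So 1/σ₀² = 1/4.3254 − 28/132.1 = 0.231192 − 0.211961 = 0.019231.
Hence σ₀² = 1/0.019231 ≈ 52.0.

σ₀² = 52.0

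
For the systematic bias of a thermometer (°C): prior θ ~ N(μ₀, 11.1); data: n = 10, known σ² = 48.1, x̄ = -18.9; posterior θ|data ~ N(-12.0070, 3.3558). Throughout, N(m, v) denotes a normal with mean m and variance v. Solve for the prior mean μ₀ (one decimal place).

μ₀ = 3.9

The posterior mean is a precision-weighted average: μ_n = (τ₀μ₀ + τ_data·x̄)/(τ₀+τ_data), with τ₀=1/σ₀² and τ_data=n/σ².
Here τ₀ = 1/11.1 = 0.090090 and τ_data = 10/48.1 = 0.207900, so τ_n = 0.297990.
Rearranging for μ₀: μ₀ = (μ_n·τ_n − τ_data·x̄)/τ₀ = (-12.0070·0.297990 − 0.207900·-18.9) / 0.090090 = 0.351344/0.090090 ≈ 3.9.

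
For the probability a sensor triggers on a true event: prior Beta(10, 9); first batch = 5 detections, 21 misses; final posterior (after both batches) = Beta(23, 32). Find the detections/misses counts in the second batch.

Sequential conjugate updates are equivalent to a single update on the pooled data, so total successes = posterior α − prior α and total failures = posterior β − prior β.
Total across both batches: 23−10=13 detections, 32−9=23 misses.
Subtract the first batch: 13−5=8 detections and 23−21=2 misses.

8 detections and 2 misses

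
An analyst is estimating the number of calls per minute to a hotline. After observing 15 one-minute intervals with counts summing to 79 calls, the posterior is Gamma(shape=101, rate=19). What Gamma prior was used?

Gamma–Poisson conjugacy: posterior shape = α + Σxᵢ, posterior rate = β + n.
So α = 101 − 79 = 22 and β = 19 − 15 = 4.

Gamma(shape=22, rate=4)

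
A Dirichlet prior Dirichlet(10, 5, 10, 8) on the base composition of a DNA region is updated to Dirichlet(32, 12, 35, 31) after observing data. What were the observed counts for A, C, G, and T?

counts (22, 7, 25, 23)

For a Dirichlet(α) prior with multinomial counts c, the posterior is Dirichlet(α + c) componentwise.
Counts are posterior − prior componentwise: 32−10=22, 12−5=7, 35−10=25, 31−8=23.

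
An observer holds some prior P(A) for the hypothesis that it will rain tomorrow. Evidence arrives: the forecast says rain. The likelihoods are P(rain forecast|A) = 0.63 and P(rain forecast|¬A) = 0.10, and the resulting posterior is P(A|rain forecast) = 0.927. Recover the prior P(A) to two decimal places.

Bayes' rule in odds form gives O(A|E) = O(A)·[P(E|A)/P(E|¬A)], hence O(A) = O(A|E)/LR.
Posterior odds = 0.927/(1−0.927) = 12.6986. LR = 0.63/0.10 = 6.3000.
Prior odds = 12.6986/6.3000 = 2.0157, so P(A) = 2.0157/(1+2.0157) ≈ 0.67.

P(A) = 0.67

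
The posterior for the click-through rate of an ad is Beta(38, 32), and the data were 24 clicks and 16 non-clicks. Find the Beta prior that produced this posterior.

Beta(14, 16)

Beta is conjugate to the binomial likelihood: posterior = Beta(a+s, b+f).
So a = 38 − 24 = 14 and b = 32 − 16 = 16.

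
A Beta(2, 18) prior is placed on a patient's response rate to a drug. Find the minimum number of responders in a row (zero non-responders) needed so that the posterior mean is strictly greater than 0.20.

After k responders and 0 non-responders the posterior is Beta(2+k, 18), with mean (2+k)/(2+18+k).
Set (2+k)/(20+k) > 0.20 and solve: k > (0.20·20 − 2)/(1 − 0.20) = 2.500.
The smallest integer exceeding 2.500 is 3, and checking k=3: (5)/(23) = 0.2174 > 0.20.

k = 3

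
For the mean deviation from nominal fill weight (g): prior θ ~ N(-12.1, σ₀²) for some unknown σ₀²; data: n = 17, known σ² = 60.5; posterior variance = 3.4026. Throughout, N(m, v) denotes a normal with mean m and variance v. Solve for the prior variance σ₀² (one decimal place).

Posterior precision equals prior precision plus data precision: 1/σ_n² = 1/σ₀² + n/σ².
So 1/σ₀² = 1/3.4026 − 17/60.5 = 0.293893 − 0.280992 = 0.012901.
Hence σ₀² = 1/0.012901 ≈ 77.5.

σ₀² = 77.5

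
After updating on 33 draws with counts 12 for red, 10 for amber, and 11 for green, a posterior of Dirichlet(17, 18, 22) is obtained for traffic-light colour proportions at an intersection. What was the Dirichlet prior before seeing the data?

For a Dirichlet(α) prior with multinomial counts c, the posterior is Dirichlet(α + c) componentwise.
Subtract each count from the matching posterior parameter: 17−12=5, 18−10=8, 22−11=11.

Dirichlet(5, 8, 11)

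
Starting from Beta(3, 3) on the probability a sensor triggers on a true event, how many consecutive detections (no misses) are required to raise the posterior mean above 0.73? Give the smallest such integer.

k = 6

After k detections and 0 misses the posterior is Beta(3+k, 3), with mean (3+k)/(3+3+k).
Set (3+k)/(6+k) > 0.73 and solve: k > (0.73·6 − 3)/(1 − 0.73) = 5.111.
The smallest integer exceeding 5.111 is 6.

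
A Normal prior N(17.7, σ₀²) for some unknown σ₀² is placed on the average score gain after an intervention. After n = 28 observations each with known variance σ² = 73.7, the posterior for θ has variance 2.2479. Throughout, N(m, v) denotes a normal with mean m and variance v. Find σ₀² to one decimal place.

σ₀² = 15.4

Posterior precision equals prior precision plus data precision: 1/σ_n² = 1/σ₀² + n/σ².
So 1/σ₀² = 1/2.2479 − 28/73.7 = 0.444860 − 0.379919 = 0.064941.
Hence σ₀² = 1/0.064941 ≈ 15.4.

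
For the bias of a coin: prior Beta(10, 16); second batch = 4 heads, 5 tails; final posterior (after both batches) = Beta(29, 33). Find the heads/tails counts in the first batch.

Because Beta–binomial updating is additive in the counts, the combined data contributed (α_post−α_prior, β_post−β_prior) successes and failures.
Total across both batches: 29−10=19 heads, 33−16=17 tails.
Subtract the second batch: 19−4=15 heads and 17−5=12 tails.

15 heads and 12 tails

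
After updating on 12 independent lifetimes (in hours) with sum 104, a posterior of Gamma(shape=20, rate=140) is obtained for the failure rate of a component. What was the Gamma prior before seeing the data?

Gamma(shape=8, rate=36)

Gamma–exponential conjugacy: posterior shape = α + n, posterior rate = β + Σtᵢ.
So α = 20 − 12 = 8 and β = 140 − 104 = 36.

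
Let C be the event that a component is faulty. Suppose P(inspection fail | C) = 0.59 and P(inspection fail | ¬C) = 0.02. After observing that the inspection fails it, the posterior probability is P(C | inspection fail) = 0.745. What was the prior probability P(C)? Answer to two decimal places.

In odds form, posterior odds = prior odds × likelihood ratio, so prior odds = posterior odds ÷ LR.
Posterior odds = 0.745/(1−0.745) = 2.9216. LR = 0.59/0.02 = 29.5000.
Prior odds = 2.9216/29.5000 = 0.0990, so P(C) = 0.0990/(1+0.0990) ≈ 0.09.

P(C) = 0.09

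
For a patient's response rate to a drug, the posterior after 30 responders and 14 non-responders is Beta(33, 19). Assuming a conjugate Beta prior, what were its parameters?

A Beta(a, b) prior with s successes and f failures in binomial data gives a Beta(a+s, b+f) posterior.
So a = 33 − 30 = 3 and b = 19 − 14 = 5.

Beta(3, 5)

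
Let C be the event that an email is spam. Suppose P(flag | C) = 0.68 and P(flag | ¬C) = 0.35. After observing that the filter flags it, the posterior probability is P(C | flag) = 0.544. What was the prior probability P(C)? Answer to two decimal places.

Bayes' rule in odds form gives O(C|E) = O(C)·[P(E|C)/P(E|¬C)], hence O(C) = O(C|E)/LR.
Posterior odds = 0.544/(1−0.544) = 1.1930. LR = 0.68/0.35 = 1.9429.
Prior odds = 1.1930/1.9429 = 0.6140, so P(C) = 0.6140/(1+0.6140) ≈ 0.38.

P(C) = 0.38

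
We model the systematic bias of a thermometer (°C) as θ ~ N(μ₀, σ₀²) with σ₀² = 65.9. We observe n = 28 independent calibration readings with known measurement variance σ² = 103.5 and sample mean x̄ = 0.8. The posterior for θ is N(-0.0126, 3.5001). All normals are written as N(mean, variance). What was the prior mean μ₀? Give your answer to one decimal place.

The posterior mean is a precision-weighted average: μ_n = (τ₀μ₀ + τ_data·x̄)/(τ₀+τ_data), with τ₀=1/σ₀² and τ_data=n/σ².
Here τ₀ = 1/65.9 = 0.015175 and τ_data = 28/103.5 = 0.270531, so τ_n = 0.285706.
Rearranging for μ₀: μ₀ = (μ_n·τ_n − τ_data·x̄)/τ₀ = (-0.0126·0.285706 − 0.270531·0.8) / 0.015175 = -0.220025/0.015175 ≈ -14.5.

μ₀ = -14.5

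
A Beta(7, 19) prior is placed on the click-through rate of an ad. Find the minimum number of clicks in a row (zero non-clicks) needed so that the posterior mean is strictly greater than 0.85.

k = 101

After k clicks and 0 non-clicks the posterior is Beta(7+k, 19), with mean (7+k)/(7+19+k).
Set (7+k)/(26+k) > 0.85 and solve: k > (0.85·26 − 7)/(1 − 0.85) = 100.667.
The smallest integer exceeding 100.667 is 101.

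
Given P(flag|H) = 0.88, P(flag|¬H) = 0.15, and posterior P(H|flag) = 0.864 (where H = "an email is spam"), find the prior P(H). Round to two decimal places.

P(H) = 0.52

In odds form, posterior odds = prior odds × likelihood ratio, so prior odds = posterior odds ÷ LR.
Posterior odds = 0.864/(1−0.864) = 6.3529. LR = 0.88/0.15 = 5.8667.
Prior odds = 6.3529/5.8667 = 1.0829, so P(H) = 1.0829/(1+1.0829) ≈ 0.52.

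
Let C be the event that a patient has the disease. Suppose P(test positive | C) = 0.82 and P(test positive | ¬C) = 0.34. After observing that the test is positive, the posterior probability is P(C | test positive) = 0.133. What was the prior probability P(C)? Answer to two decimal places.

Bayes' rule in odds form gives O(C|E) = O(C)·[P(E|C)/P(E|¬C)], hence O(C) = O(C|E)/LR.
Posterior odds = 0.133/(1−0.133) = 0.1534. LR = 0.82/0.34 = 2.4118.
Prior odds = 0.1534/2.4118 = 0.0636, so P(C) = 0.0636/(1+0.0636) ≈ 0.06.

P(C) = 0.06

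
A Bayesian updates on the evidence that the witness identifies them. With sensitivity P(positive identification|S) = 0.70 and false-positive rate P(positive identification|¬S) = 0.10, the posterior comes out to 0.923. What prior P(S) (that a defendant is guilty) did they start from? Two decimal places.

Bayes' rule in odds form gives O(S|E) = O(S)·[P(E|S)/P(E|¬S)], hence O(S) = O(S|E)/LR.
Posterior odds = 0.923/(1−0.923) = 11.9870. LR = 0.70/0.10 = 7.0000.
Prior odds = 11.9870/7.0000 = 1.7124, so P(S) = 1.7124/(1+1.7124) ≈ 0.63.

P(S) = 0.63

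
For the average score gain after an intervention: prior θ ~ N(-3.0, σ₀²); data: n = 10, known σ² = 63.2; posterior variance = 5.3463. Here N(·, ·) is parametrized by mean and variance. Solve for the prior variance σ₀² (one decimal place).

For the Normal–Normal model with known σ², precisions add: τ_n = τ₀ + n/σ².
So 1/σ₀² = 1/5.3463 − 10/63.2 = 0.187045 − 0.158228 = 0.028817.
Hence σ₀² = 1/0.028817 ≈ 34.7.

σ₀² = 34.7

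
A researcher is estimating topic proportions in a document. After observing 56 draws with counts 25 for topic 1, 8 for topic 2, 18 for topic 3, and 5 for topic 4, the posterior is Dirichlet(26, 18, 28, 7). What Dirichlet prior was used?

Dirichlet(1, 10, 10, 2)

For a Dirichlet(α) prior with multinomial counts c, the posterior is Dirichlet(α + c) componentwise.
Subtract each count from the matching posterior parameter: 26−25=1, 18−8=10, 28−18=10, 7−5=2.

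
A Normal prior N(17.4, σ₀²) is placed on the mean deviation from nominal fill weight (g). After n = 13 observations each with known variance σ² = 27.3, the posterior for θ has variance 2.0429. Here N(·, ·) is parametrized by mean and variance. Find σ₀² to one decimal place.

σ₀² = 75.1

Posterior precision equals prior precision plus data precision: 1/σ_n² = 1/σ₀² + n/σ².
So 1/σ₀² = 1/2.0429 − 13/27.3 = 0.489500 − 0.476190 = 0.013310.
Hence σ₀² = 1/0.013310 ≈ 75.1.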